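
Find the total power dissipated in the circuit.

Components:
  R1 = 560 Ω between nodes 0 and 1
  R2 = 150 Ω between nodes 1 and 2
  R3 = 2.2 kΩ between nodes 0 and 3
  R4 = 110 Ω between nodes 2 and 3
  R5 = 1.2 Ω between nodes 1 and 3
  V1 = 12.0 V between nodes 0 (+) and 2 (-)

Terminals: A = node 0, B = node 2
Nodal analysis, taking node 2 as the 0 V reference.
Source V1 fixes V_0 = 12 V.
KCL at each unknown node (sum of currents leaving = 0; resistances in Ω):
  Node 1: (V_1 - 12)/560 + (V_1 - 0)/150 + (V_1 - V_3)/1.2 = 0
  Node 3: (V_3 - 12)/2200 + (V_3 - 0)/110 + (V_3 - V_1)/1.2 = 0
Collecting terms (coefficients in siemens):
  0.8418·V_1 - 0.8333·V_3 = 0.02143
  0.8429·V_3 - 0.8333·V_1 = 0.005455
Determinant D = (0.8418)(0.8429) - (-0.8333)(-0.8333) = 0.01508
V_1 = [(0.02143)(0.8429) - (-0.8333)(0.005455)]/D = 1.499 V
V_3 = [(0.8418)(0.005455) - (0.02143)(-0.8333)]/D = 1.489 V
Power in each resistor, P = (ΔV)²/R:
  P_R1 = (12 - 1.499)²/560 = 0.1969 W
  P_R2 = (1.499 - 0)²/150 = 0.01499 W
  P_R3 = (12 - 1.489)²/2200 = 0.05022 W
  P_R4 = (0 - 1.489)²/110 = 0.02015 W
  P_R5 = (1.499 - 1.489)²/1.2 = 0.00009201 W
P_total = P_R1 + P_R2 + P_R3 + P_R4 + P_R5 = 0.2823 W

Final answer: 0.2823 W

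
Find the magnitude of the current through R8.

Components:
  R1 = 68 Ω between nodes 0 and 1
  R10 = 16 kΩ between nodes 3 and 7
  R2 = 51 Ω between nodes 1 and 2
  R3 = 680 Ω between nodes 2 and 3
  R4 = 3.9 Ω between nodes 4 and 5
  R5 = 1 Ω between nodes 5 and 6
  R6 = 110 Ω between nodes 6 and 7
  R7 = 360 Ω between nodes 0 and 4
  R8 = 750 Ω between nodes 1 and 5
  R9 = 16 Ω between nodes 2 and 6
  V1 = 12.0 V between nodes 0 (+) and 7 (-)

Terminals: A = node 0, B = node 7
Nodal analysis, taking node 7 as the 0 V reference.
Source V1 fixes V_0 = 12 V.
KCL at each unknown node (sum of currents leaving = 0; resistances in Ω):
  Node 1: (V_1 - 12)/68 + (V_1 - V_2)/51 + (V_1 - V_5)/750 = 0
  Node 2: (V_2 - V_1)/51 + (V_2 - V_3)/680 + (V_2 - V_6)/16 = 0
  Node 3: (V_3 - V_2)/680 + (V_3 - 0)/16000 = 0
  Node 4: (V_4 - V_5)/3.9 + (V_4 - 12)/360 = 0
  Node 5: (V_5 - V_4)/3.9 + (V_5 - V_6)/1 + (V_5 - V_1)/750 = 0
  Node 6: (V_6 - V_5)/1 + (V_6 - 0)/110 + (V_6 - V_2)/16 = 0
Collecting terms (coefficients in siemens):
  0.03565·V_1 - 0.01961·V_2 - 0.001333·V_5 = 0.1765
  0.08358·V_2 - 0.01961·V_1 - 0.001471·V_3 - 0.0625·V_6 = 0
  0.001533·V_3 - 0.001471·V_2 = 0
  0.2592·V_4 - 0.2564·V_5 = 0.03333
  1.258·V_5 - 0.001333·V_1 - 0.2564·V_4 - 1·V_6 = 0
  1.072·V_6 - 0.0625·V_2 - 1·V_5 = 0
Solving these 6 simultaneous equations (Gaussian elimination) gives:
  V_1 = 9.057 V, V_2 = 7.03 V, V_3 = 6.743 V, V_4 = 6.479 V
  V_5 = 6.419 V, V_6 = 6.401 V
I_R8 = (V_1 - V_5)/R8 = (9.057 - 6.419)/750 = 0.003517 A
|I_R8| = 0.003517 A

Final answer: |I_R8| = 0.003517 A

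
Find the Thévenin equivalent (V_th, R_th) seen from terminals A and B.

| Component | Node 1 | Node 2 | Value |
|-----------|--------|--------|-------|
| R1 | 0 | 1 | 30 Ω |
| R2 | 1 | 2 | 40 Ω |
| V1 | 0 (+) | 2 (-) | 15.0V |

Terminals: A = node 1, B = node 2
Step 1 — V_th is the open-circuit voltage V_A - V_B (nothing connected across the terminals).
Nodal analysis, taking node 2 as the 0 V reference.
Source V1 fixes V_0 = 15 V.
KCL at each unknown node (sum of currents leaving = 0; resistances in Ω):
  Node 1: (V_1 - 15)/30 + (V_1 - 0)/40 = 0
Collecting terms: 0.05833 × V_1 = 0.5  =>  V_1 = 8.571 V
V_th = V_1 - V_2 = 8.571 - 0 = 8.571 V
Step 2 — R_th: zero the source — replace V1 by a short circuit (node 2 merges into node 0) — and find the resistance seen between A (node 1) and B (node 0).
Reduce the network between node 1 (A) and node 0 (B) by series/parallel combination:
  Rp1 = R1 ‖ R2 (parallel, both between nodes 0 and 1) = 1/(1/30 + 1/40) = 17.14 Ω
R_th = 17.14 Ω

Final answer: V_th = 8.571 V, R_th = 17.14 Ω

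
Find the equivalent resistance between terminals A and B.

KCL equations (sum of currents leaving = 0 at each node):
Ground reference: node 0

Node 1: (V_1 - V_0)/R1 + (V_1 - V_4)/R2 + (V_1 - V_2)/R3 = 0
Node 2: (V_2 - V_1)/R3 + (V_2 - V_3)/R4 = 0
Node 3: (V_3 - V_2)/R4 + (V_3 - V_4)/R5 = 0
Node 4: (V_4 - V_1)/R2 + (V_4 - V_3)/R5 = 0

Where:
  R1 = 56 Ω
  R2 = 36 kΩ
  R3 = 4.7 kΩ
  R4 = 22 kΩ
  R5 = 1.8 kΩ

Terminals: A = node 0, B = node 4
Reduce the network between node 0 (A) and node 4 (B) by series/parallel combination:
  Rs1 = R3 + R4 (series, joined only at node 2) = 4700 + 22000 = 26700 Ω
  Rs2 = R5 + Rs1 (series, joined only at node 3) = 1800 + 26700 = 28500 Ω
  Rp1 = R2 ‖ Rs2 (parallel, both between nodes 1 and 4) = 1/(1/36000 + 1/28500) = 15910 Ω
  Rs3 = R1 + Rp1 (series, joined only at node 1) = 56 + 15910 = 15960 Ω
R_eq = 15.96 kΩ

Final answer: 15.96 kΩ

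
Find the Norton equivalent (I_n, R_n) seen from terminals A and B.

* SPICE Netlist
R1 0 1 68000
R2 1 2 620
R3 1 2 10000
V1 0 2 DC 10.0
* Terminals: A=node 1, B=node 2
Find the Thévenin equivalent first; then I_n = V_th/R_th and R_n = R_th.
Step 1 — V_th is the open-circuit voltage V_A - V_B (nothing connected across the terminals).
Nodal analysis, taking node 2 as the 0 V reference.
Source V1 fixes V_0 = 10 V.
KCL at each unknown node (sum of currents leaving = 0; resistances in Ω):
  Node 1: (V_1 - 10)/68000 + (V_1 - 0)/620 + (V_1 - 0)/10000 = 0
Collecting terms: 0.001728 × V_1 = 0.0001471  =>  V_1 = 0.08512 V
V_th = V_1 - V_2 = 0.08512 - 0 = 0.08512 V
Step 2 — R_th: zero the source — replace V1 by a short circuit (node 2 merges into node 0) — and find the resistance seen between A (node 1) and B (node 0).
Reduce the network between node 1 (A) and node 0 (B) by series/parallel combination:
  Rp1 = R1 ‖ R2 ‖ R3 (parallel, all between nodes 0 and 1) = 1/(1/68000 + 1/620 + 1/10000) = 578.8 Ω
R_th = 578.8 Ω
I_n = V_th/R_th = 0.08512/578.8 = 0.0001471 A, and R_n = R_th = 578.8 Ω

Final answer: I_n = 0.0001471 A, R_n = 578.8 Ω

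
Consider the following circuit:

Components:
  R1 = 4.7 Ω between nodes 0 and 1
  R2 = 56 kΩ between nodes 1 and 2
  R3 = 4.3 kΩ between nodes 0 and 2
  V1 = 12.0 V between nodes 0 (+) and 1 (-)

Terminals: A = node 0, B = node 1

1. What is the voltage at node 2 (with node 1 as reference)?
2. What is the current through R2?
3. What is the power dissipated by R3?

Nodal analysis, taking node 1 as the 0 V reference.
Source V1 fixes V_0 = 12 V.
KCL at each unknown node (sum of currents leaving = 0; resistances in Ω):
  Node 2: (V_2 - 0)/56000 + (V_2 - 12)/4300 = 0
Collecting terms: 0.0002504 × V_2 = 0.002791  =>  V_2 = 11.14 V
Part 1:
  Read off the nodal solution: V_2 = 11.14 V
Part 2:
  I_R2 = (V_1 - V_2)/R2 = (0 - 11.14)/56000 = -0.000199 A
  Magnitude: I_R2 = 0.000199 A
Part 3:
  I_R3 = (V_0 - V_2)/R3 = (12 - 11.14)/4300 = 0.000199 A
  P_R3 = I_R3² × R3 = (0.000199)² × 4300 = 0.0001703 W

Final answers:
1. V_2 = 11.14 V
2. I_R2 = 0.000199 A
3. P_R3 = 0.0001703 W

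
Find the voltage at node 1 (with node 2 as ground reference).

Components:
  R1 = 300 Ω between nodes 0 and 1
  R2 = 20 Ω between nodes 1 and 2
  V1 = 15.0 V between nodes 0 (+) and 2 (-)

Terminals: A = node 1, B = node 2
Nodal analysis, taking node 2 as the 0 V reference.
Source V1 fixes V_0 = 15 V.
KCL at each unknown node (sum of currents leaving = 0; resistances in Ω):
  Node 1: (V_1 - 15)/300 + (V_1 - 0)/20 = 0
Collecting terms: 0.05333 × V_1 = 0.05  =>  V_1 = 0.9375 V
The requested potential is V_1 = 0.9375 V.

Final answer: V_1 = 0.9375 V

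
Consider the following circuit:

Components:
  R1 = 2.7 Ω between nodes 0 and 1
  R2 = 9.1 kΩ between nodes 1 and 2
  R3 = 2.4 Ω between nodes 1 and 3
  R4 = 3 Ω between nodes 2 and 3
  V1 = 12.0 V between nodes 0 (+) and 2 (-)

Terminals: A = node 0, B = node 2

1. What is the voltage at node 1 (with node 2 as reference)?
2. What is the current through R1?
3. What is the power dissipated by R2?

Nodal analysis, taking node 2 as the 0 V reference.
Source V1 fixes V_0 = 12 V.
KCL at each unknown node (sum of currents leaving = 0; resistances in Ω):
  Node 1: (V_1 - 12)/2.7 + (V_1 - 0)/9100 + (V_1 - V_3)/2.4 = 0
  Node 3: (V_3 - V_1)/2.4 + (V_3 - 0)/3 = 0
Collecting terms (coefficients in siemens):
  0.7871·V_1 - 0.4167·V_3 = 4.444
  0.75·V_3 - 0.4167·V_1 = 0
Determinant D = (0.7871)(0.75) - (-0.4167)(-0.4167) = 0.4167
V_1 = [(4.444)(0.75) - (-0.4167)(0)]/D = 7.998 V
V_3 = [(0.7871)(0) - (4.444)(-0.4167)]/D = 4.444 V
Part 1:
  Read off the nodal solution: V_1 = 7.998 V
Part 2:
  I_R1 = (V_0 - V_1)/R1 = (12 - 7.998)/2.7 = 1.482 A
  Magnitude: I_R1 = 1.482 A
Part 3:
  I_R2 = (V_1 - V_2)/R2 = (7.998 - 0)/9100 = 0.0008789 A
  P_R2 = I_R2² × R2 = (0.0008789)² × 9100 = 0.00703 W

Final answers:
1. V_1 = 7.998 V
2. I_R1 = 1.482 A
3. P_R2 = 0.00703 W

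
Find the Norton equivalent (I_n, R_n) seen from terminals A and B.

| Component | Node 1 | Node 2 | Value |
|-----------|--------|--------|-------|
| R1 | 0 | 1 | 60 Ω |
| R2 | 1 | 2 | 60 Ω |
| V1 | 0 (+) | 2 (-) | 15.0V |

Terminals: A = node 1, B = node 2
Find the Thévenin equivalent first; then I_n = V_th/R_th and R_n = R_th.
Step 1 — V_th is the open-circuit voltage V_A - V_B (nothing connected across the terminals).
Nodal analysis, taking node 2 as the 0 V reference.
Source V1 fixes V_0 = 15 V.
KCL at each unknown node (sum of currents leaving = 0; resistances in Ω):
  Node 1: (V_1 - 15)/60 + (V_1 - 0)/60 = 0
Collecting terms: 0.03333 × V_1 = 0.25  =>  V_1 = 7.5 V
V_th = V_1 - V_2 = 7.5 - 0 = 7.5 V
Step 2 — R_th: zero the source — replace V1 by a short circuit (node 2 merges into node 0) — and find the resistance seen between A (node 1) and B (node 0).
Reduce the network between node 1 (A) and node 0 (B) by series/parallel combination:
  Rp1 = R1 ‖ R2 (parallel, both between nodes 0 and 1) = 1/(1/60 + 1/60) = 30 Ω
R_th = 30 Ω
I_n = V_th/R_th = 7.5/30 = 0.25 A, and R_n = R_th = 30 Ω

Final answer: I_n = 0.25 A, R_n = 30 Ω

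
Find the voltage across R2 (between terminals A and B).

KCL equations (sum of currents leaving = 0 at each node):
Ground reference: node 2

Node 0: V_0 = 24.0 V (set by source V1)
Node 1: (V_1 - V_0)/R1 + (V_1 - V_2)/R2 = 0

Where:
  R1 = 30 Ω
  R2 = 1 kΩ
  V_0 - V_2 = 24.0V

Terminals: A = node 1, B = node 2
R1 and R2 are in series across V1 (node 0 → node 1 → node 2), and the output A–B is taken across R2, so this is a voltage divider.
Series current: I = V1/(R1 + R2) = 24/(30 + 1000) = 24/1030 = 0.0233 A
V_R2 = I × R2 = V1 × R2/(R1 + R2) = 24 × 1000/1030 = 23.3 V

Final answer: 23.3 V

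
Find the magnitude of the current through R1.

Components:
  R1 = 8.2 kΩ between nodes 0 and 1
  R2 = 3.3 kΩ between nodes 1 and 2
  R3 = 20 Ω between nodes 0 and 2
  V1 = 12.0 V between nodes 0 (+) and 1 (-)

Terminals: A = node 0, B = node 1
Nodal analysis, taking node 1 as the 0 V reference.
Source V1 fixes V_0 = 12 V.
KCL at each unknown node (sum of currents leaving = 0; resistances in Ω):
  Node 2: (V_2 - 0)/3300 + (V_2 - 12)/20 = 0
Collecting terms: 0.0503 × V_2 = 0.6  =>  V_2 = 11.93 V
I_R1 = (V_0 - V_1)/R1 = (12 - 0)/8200 = 0.001463 A
|I_R1| = 0.001463 A

Final answer: |I_R1| = 0.001463 A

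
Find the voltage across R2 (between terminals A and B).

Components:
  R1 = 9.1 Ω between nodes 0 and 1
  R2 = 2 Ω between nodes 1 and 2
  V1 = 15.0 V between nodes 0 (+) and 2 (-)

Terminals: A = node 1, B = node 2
R1 and R2 are in series across V1 (node 0 → node 1 → node 2), and the output A–B is taken across R2, so this is a voltage divider.
Series current: I = V1/(R1 + R2) = 15/(9.1 + 2) = 15/11.1 = 1.351 A
V_R2 = I × R2 = V1 × R2/(R1 + R2) = 15 × 2/11.1 = 2.703 V

Final answer: 2.703 V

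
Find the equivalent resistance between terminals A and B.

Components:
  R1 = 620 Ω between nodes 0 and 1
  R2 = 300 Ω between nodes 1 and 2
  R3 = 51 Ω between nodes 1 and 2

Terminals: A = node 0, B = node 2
Reduce the network between node 0 (A) and node 2 (B) by series/parallel combination:
  Rp1 = R2 ‖ R3 (parallel, both between nodes 1 and 2) = 1/(1/300 + 1/51) = 43.59 Ω
  Rs1 = R1 + Rp1 (series, joined only at node 1) = 620 + 43.59 = 663.6 Ω
R_eq = 663.6 Ω

Final answer: 663.6 Ω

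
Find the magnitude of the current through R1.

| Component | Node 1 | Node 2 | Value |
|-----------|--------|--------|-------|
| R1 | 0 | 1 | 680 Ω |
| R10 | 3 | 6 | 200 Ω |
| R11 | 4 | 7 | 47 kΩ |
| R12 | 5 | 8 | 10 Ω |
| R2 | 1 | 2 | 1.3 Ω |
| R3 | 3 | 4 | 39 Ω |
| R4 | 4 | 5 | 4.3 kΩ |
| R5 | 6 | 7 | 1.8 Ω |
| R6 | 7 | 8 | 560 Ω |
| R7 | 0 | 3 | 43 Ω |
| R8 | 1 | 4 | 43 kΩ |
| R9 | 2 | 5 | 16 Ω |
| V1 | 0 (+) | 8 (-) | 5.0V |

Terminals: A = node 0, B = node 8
Nodal analysis, taking node 8 as the 0 V reference.
Source V1 fixes V_0 = 5 V.
KCL at each unknown node (sum of currents leaving = 0; resistances in Ω):
  Node 1: (V_1 - 5)/680 + (V_1 - V_2)/1.3 + (V_1 - V_4)/43000 = 0
  Node 2: (V_2 - V_1)/1.3 + (V_2 - V_5)/16 = 0
  Node 3: (V_3 - V_4)/39 + (V_3 - 5)/43 + (V_3 - V_6)/200 = 0
  Node 4: (V_4 - V_3)/39 + (V_4 - V_5)/4300 + (V_4 - V_1)/43000 + (V_4 - V_7)/47000 = 0
  Node 5: (V_5 - V_4)/4300 + (V_5 - V_2)/16 + (V_5 - 0)/10 = 0
  Node 6: (V_6 - V_7)/1.8 + (V_6 - V_3)/200 = 0
  Node 7: (V_7 - V_6)/1.8 + (V_7 - 0)/560 + (V_7 - V_4)/47000 = 0
Collecting terms (coefficients in siemens):
  0.7707·V_1 - 0.7692·V_2 - 0.00002326·V_4 = 0.007353
  0.8317·V_2 - 0.7692·V_1 - 0.0625·V_5 = 0
  0.0539·V_3 - 0.02564·V_4 - 0.005·V_6 = 0.1163
  0.02592·V_4 - 0.00002326·V_1 - 0.02564·V_3 - 0.0002326·V_5 - 0.00002128·V_7 = 0
  0.1627·V_5 - 0.0625·V_2 - 0.0002326·V_4 = 0
  0.5606·V_6 - 0.005·V_3 - 0.5556·V_7 = 0
  0.5574·V_7 - 0.00002128·V_4 - 0.5556·V_6 = 0
Solving these 7 simultaneous equations (Gaussian elimination) gives:
  V_1 = 0.2059 V, V_2 = 0.1966 V, V_3 = 4.685 V, V_4 = 4.639 V
  V_5 = 0.08213 V, V_6 = 3.459 V, V_7 = 3.448 V
I_R1 = (V_0 - V_1)/R1 = (5 - 0.2059)/680 = 0.00705 A
|I_R1| = 0.00705 A

Final answer: |I_R1| = 0.00705 A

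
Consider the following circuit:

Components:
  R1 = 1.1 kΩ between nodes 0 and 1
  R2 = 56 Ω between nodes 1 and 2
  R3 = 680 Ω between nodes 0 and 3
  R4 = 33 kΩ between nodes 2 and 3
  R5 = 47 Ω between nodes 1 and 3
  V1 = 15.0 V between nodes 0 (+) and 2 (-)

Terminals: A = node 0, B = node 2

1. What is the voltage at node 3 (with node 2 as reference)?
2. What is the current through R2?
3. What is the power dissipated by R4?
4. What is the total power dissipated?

Nodal analysis, taking node 2 as the 0 V reference.
Source V1 fixes V_0 = 15 V.
KCL at each unknown node (sum of currents leaving = 0; resistances in Ω):
  Node 1: (V_1 - 15)/1100 + (V_1 - 0)/56 + (V_1 - V_3)/47 = 0
  Node 3: (V_3 - 15)/680 + (V_3 - 0)/33000 + (V_3 - V_1)/47 = 0
Collecting terms (coefficients in siemens):
  0.04004·V_1 - 0.02128·V_3 = 0.01364
  0.02278·V_3 - 0.02128·V_1 = 0.02206
Determinant D = (0.04004)(0.02278) - (-0.02128)(-0.02128) = 0.0004594
V_1 = [(0.01364)(0.02278) - (-0.02128)(0.02206)]/D = 1.698 V
V_3 = [(0.04004)(0.02206) - (0.01364)(-0.02128)]/D = 2.554 V
Part 1:
  Read off the nodal solution: V_3 = 2.554 V
Part 2:
  I_R2 = (V_1 - V_2)/R2 = (1.698 - 0)/56 = 0.03032 A
  Magnitude: I_R2 = 0.03032 A
Part 3:
  I_R4 = (V_2 - V_3)/R4 = (0 - 2.554)/33000 = -0.00007741 A
  P_R4 = I_R4² × R4 = (-0.00007741)² × 33000 = 0.0001977 W
Part 4:
  Power in each resistor, P = (ΔV)²/R:
    P_R1 = (15 - 1.698)²/1100 = 0.1609 W
    P_R2 = (1.698 - 0)²/56 = 0.05147 W
    P_R3 = (15 - 2.554)²/680 = 0.2278 W
    P_R4 = (0 - 2.554)²/33000 = 0.0001977 W
    P_R5 = (1.698 - 2.554)²/47 = 0.01561 W
  P_total = P_R1 + P_R2 + P_R3 + P_R4 + P_R5 = 0.4559 W

Final answers:
1. V_3 = 2.554 V
2. I_R2 = 0.03032 A
3. P_R4 = 0.0001977 W
4. P_total = 0.4559 W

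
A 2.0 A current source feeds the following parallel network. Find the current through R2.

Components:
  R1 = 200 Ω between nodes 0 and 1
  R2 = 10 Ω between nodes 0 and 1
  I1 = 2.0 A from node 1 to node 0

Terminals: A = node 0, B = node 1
All resistors sit directly between nodes 0 and 1, so they are in parallel and share one voltage V; the full source current 2 A splits among them.
1/R_par = 1/200 + 1/10 = 0.105 S  =>  R_par = 9.524 Ω
V = I × R_par = 2 × 9.524 = 19.05 V
I_R2 = V/R2 = 19.05/10 = 1.905 A

Final answer: 1.905 A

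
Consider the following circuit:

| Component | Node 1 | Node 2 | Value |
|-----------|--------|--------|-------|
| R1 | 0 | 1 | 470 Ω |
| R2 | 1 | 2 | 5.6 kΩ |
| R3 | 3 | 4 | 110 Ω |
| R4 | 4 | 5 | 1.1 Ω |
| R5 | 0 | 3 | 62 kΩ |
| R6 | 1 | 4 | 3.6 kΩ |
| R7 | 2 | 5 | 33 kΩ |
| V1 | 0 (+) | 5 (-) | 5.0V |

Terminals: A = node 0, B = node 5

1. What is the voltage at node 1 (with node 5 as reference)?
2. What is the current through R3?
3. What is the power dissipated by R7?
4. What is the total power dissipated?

Nodal analysis, taking node 5 as the 0 V reference.
Source V1 fixes V_0 = 5 V.
KCL at each unknown node (sum of currents leaving = 0; resistances in Ω):
  Node 1: (V_1 - 5)/470 + (V_1 - V_2)/5600 + (V_1 - V_4)/3600 = 0
  Node 2: (V_2 - V_1)/5600 + (V_2 - 0)/33000 = 0
  Node 3: (V_3 - V_4)/110 + (V_3 - 5)/62000 = 0
  Node 4: (V_4 - V_3)/110 + (V_4 - 0)/1.1 + (V_4 - V_1)/3600 = 0
Collecting terms (coefficients in siemens):
  0.002584·V_1 - 0.0001786·V_2 - 0.0002778·V_4 = 0.01064
  0.0002089·V_2 - 0.0001786·V_1 = 0
  0.009107·V_3 - 0.009091·V_4 = 0.00008065
  0.9185·V_4 - 0.0002778·V_1 - 0.009091·V_3 = 0
Solving these 4 simultaneous equations (Gaussian elimination) gives:
  V_1 = 4.376 V, V_2 = 3.741 V, V_3 = 0.01028 V, V_4 = 0.001425 V
Part 1:
  Read off the nodal solution: V_1 = 4.376 V
Part 2:
  I_R3 = (V_3 - V_4)/R3 = (0.01028 - 0.001425)/110 = 0.00008048 A
  Magnitude: I_R3 = 0.00008048 A
Part 3:
  I_R7 = (V_2 - V_5)/R7 = (3.741 - 0)/33000 = 0.0001134 A
  P_R7 = I_R7² × R7 = (0.0001134)² × 33000 = 0.0004241 W
Part 4:
  Power in each resistor, P = (ΔV)²/R:
    P_R1 = (5 - 4.376)²/470 = 0.0008294 W
    P_R2 = (4.376 - 3.741)²/5600 = 0.00007196 W
    P_R3 = (0.01028 - 0.001425)²/110 = 0.0000007125 W
    P_R4 = (0.001425 - 0)²/1.1 = 0.000001846 W
    P_R5 = (5 - 0.01028)²/62000 = 0.0004016 W
    P_R6 = (4.376 - 0.001425)²/3600 = 0.005315 W
    P_R7 = (3.741 - 0)²/33000 = 0.0004241 W
  P_total = P_R1 + P_R2 + P_R3 + P_R4 + P_R5 + P_R6 + P_R7 = 0.007044 W

Final answers:
1. V_1 = 4.376 V
2. I_R3 = 8.048e-05 A
3. P_R7 = 0.0004241 W
4. P_total = 0.007044 W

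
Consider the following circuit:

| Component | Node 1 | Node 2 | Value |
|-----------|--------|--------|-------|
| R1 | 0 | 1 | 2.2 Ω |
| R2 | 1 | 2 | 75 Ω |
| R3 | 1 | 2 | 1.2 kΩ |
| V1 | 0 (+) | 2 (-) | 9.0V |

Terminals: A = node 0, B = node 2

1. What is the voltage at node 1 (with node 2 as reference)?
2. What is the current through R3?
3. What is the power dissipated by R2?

Nodal analysis, taking node 2 as the 0 V reference.
Source V1 fixes V_0 = 9 V.
KCL at each unknown node (sum of currents leaving = 0; resistances in Ω):
  Node 1: (V_1 - 9)/2.2 + (V_1 - 0)/75 + (V_1 - 0)/1200 = 0
Collecting terms: 0.4687 × V_1 = 4.091  =>  V_1 = 8.728 V
Part 1:
  Read off the nodal solution: V_1 = 8.728 V
Part 2:
  I_R3 = (V_1 - V_2)/R3 = (8.728 - 0)/1200 = 0.007273 A
  Magnitude: I_R3 = 0.007273 A
Part 3:
  I_R2 = (V_1 - V_2)/R2 = (8.728 - 0)/75 = 0.1164 A
  P_R2 = I_R2² × R2 = (0.1164)² × 75 = 1.016 W

Final answers:
1. V_1 = 8.728 V
2. I_R3 = 0.007273 A
3. P_R2 = 1.016 W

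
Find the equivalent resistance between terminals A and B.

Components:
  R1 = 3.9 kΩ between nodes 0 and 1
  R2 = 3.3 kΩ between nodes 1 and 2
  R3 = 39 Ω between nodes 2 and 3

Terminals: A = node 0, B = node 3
Reduce the network between node 0 (A) and node 3 (B) by series/parallel combination:
  Rs1 = R1 + R2 (series, joined only at node 1) = 3900 + 3300 = 7200 Ω
  Rs2 = R3 + Rs1 (series, joined only at node 2) = 39 + 7200 = 7239 Ω
R_eq = 7.239 kΩ

Final answer: 7.239 kΩ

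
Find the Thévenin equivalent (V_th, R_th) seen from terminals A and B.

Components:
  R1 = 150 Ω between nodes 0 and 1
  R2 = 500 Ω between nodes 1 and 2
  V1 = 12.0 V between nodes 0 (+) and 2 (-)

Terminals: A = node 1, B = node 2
Step 1 — V_th is the open-circuit voltage V_A - V_B (nothing connected across the terminals).
Nodal analysis, taking node 2 as the 0 V reference.
Source V1 fixes V_0 = 12 V.
KCL at each unknown node (sum of currents leaving = 0; resistances in Ω):
  Node 1: (V_1 - 12)/150 + (V_1 - 0)/500 = 0
Collecting terms: 0.008667 × V_1 = 0.08  =>  V_1 = 9.231 V
V_th = V_1 - V_2 = 9.231 - 0 = 9.231 V
Step 2 — R_th: zero the source — replace V1 by a short circuit (node 2 merges into node 0) — and find the resistance seen between A (node 1) and B (node 0).
Reduce the network between node 1 (A) and node 0 (B) by series/parallel combination:
  Rp1 = R1 ‖ R2 (parallel, both between nodes 0 and 1) = 1/(1/150 + 1/500) = 115.4 Ω
R_th = 115.4 Ω

Final answer: V_th = 9.231 V, R_th = 115.4 Ω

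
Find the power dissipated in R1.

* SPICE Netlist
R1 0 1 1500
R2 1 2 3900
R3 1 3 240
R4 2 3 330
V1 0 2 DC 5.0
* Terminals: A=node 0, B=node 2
Nodal analysis, taking node 2 as the 0 V reference.
Source V1 fixes V_0 = 5 V.
KCL at each unknown node (sum of currents leaving = 0; resistances in Ω):
  Node 1: (V_1 - 5)/1500 + (V_1 - 0)/3900 + (V_1 - V_3)/240 = 0
  Node 3: (V_3 - V_1)/240 + (V_3 - 0)/330 = 0
Collecting terms (coefficients in siemens):
  0.00509·V_1 - 0.004167·V_3 = 0.003333
  0.007197·V_3 - 0.004167·V_1 = 0
Determinant D = (0.00509)(0.007197) - (-0.004167)(-0.004167) = 0.00001927
V_1 = [(0.003333)(0.007197) - (-0.004167)(0)]/D = 1.245 V
V_3 = [(0.00509)(0) - (0.003333)(-0.004167)]/D = 0.7208 V
I_R1 = (V_0 - V_1)/R1 = (5 - 1.245)/1500 = 0.002503 A
P_R1 = I_R1² × R1 = (0.002503)² × 1500 = 0.0094 W

Final answer: 0.0094 W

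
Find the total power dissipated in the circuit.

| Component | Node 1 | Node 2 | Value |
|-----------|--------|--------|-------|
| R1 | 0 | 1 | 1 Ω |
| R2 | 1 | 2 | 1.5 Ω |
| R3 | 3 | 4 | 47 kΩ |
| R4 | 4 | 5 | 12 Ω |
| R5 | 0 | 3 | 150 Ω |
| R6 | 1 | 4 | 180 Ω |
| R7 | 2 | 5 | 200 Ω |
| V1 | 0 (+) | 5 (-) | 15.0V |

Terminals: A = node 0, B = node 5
Nodal analysis, taking node 5 as the 0 V reference.
Source V1 fixes V_0 = 15 V.
KCL at each unknown node (sum of currents leaving = 0; resistances in Ω):
  Node 1: (V_1 - 15)/1 + (V_1 - V_2)/1.5 + (V_1 - V_4)/180 = 0
  Node 2: (V_2 - V_1)/1.5 + (V_2 - 0)/200 = 0
  Node 3: (V_3 - V_4)/47000 + (V_3 - 15)/150 = 0
  Node 4: (V_4 - V_3)/47000 + (V_4 - 0)/12 + (V_4 - V_1)/180 = 0
Collecting terms (coefficients in siemens):
  1.672·V_1 - 0.6667·V_2 - 0.005556·V_4 = 15
  0.6717·V_2 - 0.6667·V_1 = 0
  0.006688·V_3 - 0.00002128·V_4 = 0.1
  0.08891·V_4 - 0.005556·V_1 - 0.00002128·V_3 = 0
Solving these 4 simultaneous equations (Gaussian elimination) gives:
  V_1 = 14.85 V, V_2 = 14.74 V, V_3 = 14.96 V, V_4 = 0.9314 V
Power in each resistor, P = (ΔV)²/R:
  P_R1 = (15 - 14.85)²/1 = 0.0228 W
  P_R2 = (14.85 - 14.74)²/1.5 = 0.008146 W
  P_R3 = (14.96 - 0.9314)²/47000 = 0.004184 W
  P_R4 = (0.9314 - 0)²/12 = 0.0723 W
  P_R5 = (15 - 14.96)²/150 = 0.00001335 W
  P_R6 = (14.85 - 0.9314)²/180 = 1.076 W
  P_R7 = (14.74 - 0)²/200 = 1.086 W
P_total = P_R1 + P_R2 + P_R3 + P_R4 + P_R5 + P_R6 + P_R7 = 2.27 W

Final answer: 2.27 W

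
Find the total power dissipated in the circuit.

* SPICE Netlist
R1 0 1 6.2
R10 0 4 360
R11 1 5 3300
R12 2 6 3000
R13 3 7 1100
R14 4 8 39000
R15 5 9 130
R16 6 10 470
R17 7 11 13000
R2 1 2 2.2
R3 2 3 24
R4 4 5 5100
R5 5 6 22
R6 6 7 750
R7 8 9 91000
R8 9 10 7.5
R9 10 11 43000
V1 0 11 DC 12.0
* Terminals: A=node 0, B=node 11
Nodal analysis, taking node 11 as the 0 V reference.
Source V1 fixes V_0 = 12 V.
KCL at each unknown node (sum of currents leaving = 0; resistances in Ω):
  Node 1: (V_1 - 12)/6.2 + (V_1 - V_2)/2.2 + (V_1 - V_5)/3300 = 0
  Node 2: (V_2 - V_1)/2.2 + (V_2 - V_3)/24 + (V_2 - V_6)/3000 = 0
  Node 3: (V_3 - V_2)/24 + (V_3 - V_7)/1100 = 0
  Node 4: (V_4 - V_5)/5100 + (V_4 - 12)/360 + (V_4 - V_8)/39000 = 0
  Node 5: (V_5 - V_4)/5100 + (V_5 - V_6)/22 + (V_5 - V_1)/3300 + (V_5 - V_9)/130 = 0
  Node 6: (V_6 - V_5)/22 + (V_6 - V_7)/750 + (V_6 - V_2)/3000 + (V_6 - V_10)/470 = 0
  Node 7: (V_7 - V_6)/750 + (V_7 - V_3)/1100 + (V_7 - 0)/13000 = 0
  Node 8: (V_8 - V_9)/91000 + (V_8 - V_4)/39000 = 0
  Node 9: (V_9 - V_8)/91000 + (V_9 - V_10)/7.5 + (V_9 - V_5)/130 = 0
  Node 10: (V_10 - V_9)/7.5 + (V_10 - 0)/43000 + (V_10 - V_6)/470 = 0
Collecting terms (coefficients in siemens):
  0.6161·V_1 - 0.4545·V_2 - 0.000303·V_5 = 1.935
  0.4965·V_2 - 0.4545·V_1 - 0.04167·V_3 - 0.0003333·V_6 = 0
  0.04258·V_3 - 0.04167·V_2 - 0.0009091·V_7 = 0
  0.002999·V_4 - 0.0001961·V_5 - 0.00002564·V_8 = 0.03333
  0.05365·V_5 - 0.000303·V_1 - 0.0001961·V_4 - 0.04545·V_6 - 0.007692·V_9 = 0
  0.04925·V_6 - 0.0003333·V_2 - 0.04545·V_5 - 0.001333·V_7 - 0.002128·V_10 = 0
  0.002319·V_7 - 0.0009091·V_3 - 0.001333·V_6 = 0
  0.00003663·V_8 - 0.00002564·V_4 - 0.00001099·V_9 = 0
  0.141·V_9 - 0.007692·V_5 - 0.00001099·V_8 - 0.1333·V_10 = 0
  0.1355·V_10 - 0.002128·V_6 - 0.1333·V_9 = 0
Solving these 10 simultaneous equations (Gaussian elimination) gives:
  V_1 = 11.99 V, V_2 = 11.99 V, V_3 = 11.98 V, V_4 = 11.96 V
  V_5 = 11.42 V, V_6 = 11.42 V, V_7 = 11.26 V, V_8 = 11.79 V
  V_9 = 11.39 V, V_10 = 11.39 V
Power in each resistor, P = (ΔV)²/R:
  P_R1 = (12 - 11.99)²/6.2 = 0.000006452 W
  P_R2 = (11.99 - 11.99)²/2.2 = 0.000001573 W
  P_R3 = (11.99 - 11.98)²/24 = 0.00001026 W
  P_R4 = (11.96 - 11.42)²/5100 = 0.00005766 W
  P_R5 = (11.42 - 11.42)²/22 = 0.000000129 W
  P_R6 = (11.42 - 11.26)²/750 = 0.00003377 W
  P_R7 = (11.79 - 11.39)²/91000 = 0.000001742 W
  P_R8 = (11.39 - 11.39)²/7.5 = 0.0000003265 W
  P_R9 = (11.39 - 0)²/43000 = 0.003017 W
  P_R10 = (12 - 11.96)²/360 = 0.000004412 W
  P_R11 = (11.99 - 11.42)²/3300 = 0.0001005 W
  P_R12 = (11.99 - 11.42)²/3000 = 0.0001105 W
  P_R13 = (11.98 - 11.26)²/1100 = 0.0004701 W
  P_R14 = (11.96 - 11.79)²/39000 = 0.0000007467 W
  P_R15 = (11.42 - 11.39)²/130 = 0.000005424 W
  P_R16 = (11.42 - 11.39)²/470 = 0.000001487 W
  P_R17 = (11.26 - 0)²/13000 = 0.009748 W
P_total = P_R1 + P_R2 + P_R3 + P_R4 + P_R5 + P_R6 + P_R7 + P_R8 + P_R9 + P_R10 + P_R11 + P_R12 + P_R13 + P_R14 + P_R15 + P_R16 + P_R17 = 0.01357 W

Final answer: 0.01357 W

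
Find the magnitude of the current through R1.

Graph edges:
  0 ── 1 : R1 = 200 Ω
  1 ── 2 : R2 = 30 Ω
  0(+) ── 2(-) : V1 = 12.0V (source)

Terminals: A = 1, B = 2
Nodal analysis, taking node 2 as the 0 V reference.
Source V1 fixes V_0 = 12 V.
KCL at each unknown node (sum of currents leaving = 0; resistances in Ω):
  Node 1: (V_1 - 12)/200 + (V_1 - 0)/30 = 0
Collecting terms: 0.03833 × V_1 = 0.06  =>  V_1 = 1.565 V
I_R1 = (V_0 - V_1)/R1 = (12 - 1.565)/200 = 0.05217 A
|I_R1| = 0.05217 A

Final answer: |I_R1| = 0.05217 A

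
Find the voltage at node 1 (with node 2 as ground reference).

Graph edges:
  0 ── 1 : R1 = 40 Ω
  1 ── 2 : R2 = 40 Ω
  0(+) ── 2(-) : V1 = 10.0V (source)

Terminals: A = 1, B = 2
Nodal analysis, taking node 2 as the 0 V reference.
Source V1 fixes V_0 = 10 V.
KCL at each unknown node (sum of currents leaving = 0; resistances in Ω):
  Node 1: (V_1 - 10)/40 + (V_1 - 0)/40 = 0
Collecting terms: 0.05 × V_1 = 0.25  =>  V_1 = 5 V
The requested potential is V_1 = 5 V.

Final answer: V_1 = 5 V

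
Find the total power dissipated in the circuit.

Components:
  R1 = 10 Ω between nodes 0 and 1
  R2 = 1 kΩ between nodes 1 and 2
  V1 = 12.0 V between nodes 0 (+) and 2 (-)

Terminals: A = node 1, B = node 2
Nodal analysis, taking node 2 as the 0 V reference.
Source V1 fixes V_0 = 12 V.
KCL at each unknown node (sum of currents leaving = 0; resistances in Ω):
  Node 1: (V_1 - 12)/10 + (V_1 - 0)/1000 = 0
Collecting terms: 0.101 × V_1 = 1.2  =>  V_1 = 11.88 V
Power in each resistor, P = (ΔV)²/R:
  P_R1 = (12 - 11.88)²/10 = 0.001412 W
  P_R2 = (11.88 - 0)²/1000 = 0.1412 W
P_total = P_R1 + P_R2 = 0.1426 W

Final answer: 0.1426 W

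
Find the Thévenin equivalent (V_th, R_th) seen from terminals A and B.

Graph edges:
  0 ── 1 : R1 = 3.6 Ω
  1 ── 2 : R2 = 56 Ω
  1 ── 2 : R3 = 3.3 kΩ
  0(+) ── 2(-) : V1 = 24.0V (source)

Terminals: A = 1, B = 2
Step 1 — V_th is the open-circuit voltage V_A - V_B (nothing connected across the terminals).
Nodal analysis, taking node 2 as the 0 V reference.
Source V1 fixes V_0 = 24 V.
KCL at each unknown node (sum of currents leaving = 0; resistances in Ω):
  Node 1: (V_1 - 24)/3.6 + (V_1 - 0)/56 + (V_1 - 0)/3300 = 0
Collecting terms: 0.2959 × V_1 = 6.667  =>  V_1 = 22.53 V
V_th = V_1 - V_2 = 22.53 - 0 = 22.53 V
Step 2 — R_th: zero the source — replace V1 by a short circuit (node 2 merges into node 0) — and find the resistance seen between A (node 1) and B (node 0).
Reduce the network between node 1 (A) and node 0 (B) by series/parallel combination:
  Rp1 = R1 ‖ R2 ‖ R3 (parallel, all between nodes 0 and 1) = 1/(1/3.6 + 1/56 + 1/3300) = 3.379 Ω
R_th = 3.379 Ω

Final answer: V_th = 22.53 V, R_th = 3.379 Ω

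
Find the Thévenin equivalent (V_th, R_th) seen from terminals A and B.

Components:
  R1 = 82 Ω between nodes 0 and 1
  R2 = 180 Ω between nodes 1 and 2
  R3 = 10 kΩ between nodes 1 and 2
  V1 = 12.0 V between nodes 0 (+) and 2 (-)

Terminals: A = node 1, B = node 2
Step 1 — V_th is the open-circuit voltage V_A - V_B (nothing connected across the terminals).
Nodal analysis, taking node 2 as the 0 V reference.
Source V1 fixes V_0 = 12 V.
KCL at each unknown node (sum of currents leaving = 0; resistances in Ω):
  Node 1: (V_1 - 12)/82 + (V_1 - 0)/180 + (V_1 - 0)/10000 = 0
Collecting terms: 0.01785 × V_1 = 0.1463  =>  V_1 = 8.198 V
V_th = V_1 - V_2 = 8.198 - 0 = 8.198 V
Step 2 — R_th: zero the source — replace V1 by a short circuit (node 2 merges into node 0) — and find the resistance seen between A (node 1) and B (node 0).
Reduce the network between node 1 (A) and node 0 (B) by series/parallel combination:
  Rp1 = R1 ‖ R2 ‖ R3 (parallel, all between nodes 0 and 1) = 1/(1/82 + 1/180 + 1/10000) = 56.02 Ω
R_th = 56.02 Ω

Final answer: V_th = 8.198 V, R_th = 56.02 Ω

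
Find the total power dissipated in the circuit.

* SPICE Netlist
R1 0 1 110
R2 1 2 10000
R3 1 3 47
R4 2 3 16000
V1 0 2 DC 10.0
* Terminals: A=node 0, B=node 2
Nodal analysis, taking node 2 as the 0 V reference.
Source V1 fixes V_0 = 10 V.
KCL at each unknown node (sum of currents leaving = 0; resistances in Ω):
  Node 1: (V_1 - 10)/110 + (V_1 - 0)/10000 + (V_1 - V_3)/47 = 0
  Node 3: (V_3 - V_1)/47 + (V_3 - 0)/16000 = 0
Collecting terms (coefficients in siemens):
  0.03047·V_1 - 0.02128·V_3 = 0.09091
  0.02134·V_3 - 0.02128·V_1 = 0
Determinant D = (0.03047)(0.02134) - (-0.02128)(-0.02128) = 0.0001975
V_1 = [(0.09091)(0.02134) - (-0.02128)(0)]/D = 9.825 V
V_3 = [(0.03047)(0) - (0.09091)(-0.02128)]/D = 9.796 V
Power in each resistor, P = (ΔV)²/R:
  P_R1 = (10 - 9.825)²/110 = 0.0002797 W
  P_R2 = (9.825 - 0)²/10000 = 0.009652 W
  P_R3 = (9.825 - 9.796)²/47 = 0.00001762 W
  P_R4 = (0 - 9.796)²/16000 = 0.005997 W
P_total = P_R1 + P_R2 + P_R3 + P_R4 = 0.01595 W

Final answer: 0.01595 W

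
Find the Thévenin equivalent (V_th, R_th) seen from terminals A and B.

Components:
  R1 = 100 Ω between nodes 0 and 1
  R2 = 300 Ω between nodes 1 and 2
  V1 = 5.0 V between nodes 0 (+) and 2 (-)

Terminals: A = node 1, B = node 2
Step 1 — V_th is the open-circuit voltage V_A - V_B (nothing connected across the terminals).
Nodal analysis, taking node 2 as the 0 V reference.
Source V1 fixes V_0 = 5 V.
KCL at each unknown node (sum of currents leaving = 0; resistances in Ω):
  Node 1: (V_1 - 5)/100 + (V_1 - 0)/300 = 0
Collecting terms: 0.01333 × V_1 = 0.05  =>  V_1 = 3.75 V
V_th = V_1 - V_2 = 3.75 - 0 = 3.75 V
Step 2 — R_th: zero the source — replace V1 by a short circuit (node 2 merges into node 0) — and find the resistance seen between A (node 1) and B (node 0).
Reduce the network between node 1 (A) and node 0 (B) by series/parallel combination:
  Rp1 = R1 ‖ R2 (parallel, both between nodes 0 and 1) = 1/(1/100 + 1/300) = 75 Ω
R_th = 75 Ω

Final answer: V_th = 3.75 V, R_th = 75 Ω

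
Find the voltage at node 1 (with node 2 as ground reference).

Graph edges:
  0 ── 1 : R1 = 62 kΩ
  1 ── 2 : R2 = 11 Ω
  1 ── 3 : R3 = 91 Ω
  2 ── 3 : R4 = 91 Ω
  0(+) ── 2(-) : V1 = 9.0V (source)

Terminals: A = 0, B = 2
Nodal analysis, taking node 2 as the 0 V reference.
Source V1 fixes V_0 = 9 V.
KCL at each unknown node (sum of currents leaving = 0; resistances in Ω):
  Node 1: (V_1 - 9)/62000 + (V_1 - 0)/11 + (V_1 - V_3)/91 = 0
  Node 3: (V_3 - V_1)/91 + (V_3 - 0)/91 = 0
Collecting terms (coefficients in siemens):
  0.1019·V_1 - 0.01099·V_3 = 0.0001452
  0.02198·V_3 - 0.01099·V_1 = 0
Determinant D = (0.1019)(0.02198) - (-0.01099)(-0.01099) = 0.002119
V_1 = [(0.0001452)(0.02198) - (-0.01099)(0)]/D = 0.001506 V
V_3 = [(0.1019)(0) - (0.0001452)(-0.01099)]/D = 0.0007528 V
The requested potential is V_1 = 0.001506 V.

Final answer: V_1 = 0.001506 V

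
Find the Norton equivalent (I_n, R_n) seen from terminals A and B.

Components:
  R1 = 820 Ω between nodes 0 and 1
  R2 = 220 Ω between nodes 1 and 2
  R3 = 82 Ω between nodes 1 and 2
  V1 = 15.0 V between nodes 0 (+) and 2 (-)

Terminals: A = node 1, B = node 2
Find the Thévenin equivalent first; then I_n = V_th/R_th and R_n = R_th.
Step 1 — V_th is the open-circuit voltage V_A - V_B (nothing connected across the terminals).
Nodal analysis, taking node 2 as the 0 V reference.
Source V1 fixes V_0 = 15 V.
KCL at each unknown node (sum of currents leaving = 0; resistances in Ω):
  Node 1: (V_1 - 15)/820 + (V_1 - 0)/220 + (V_1 - 0)/82 = 0
Collecting terms: 0.01796 × V_1 = 0.01829  =>  V_1 = 1.019 V
V_th = V_1 - V_2 = 1.019 - 0 = 1.019 V
Step 2 — R_th: zero the source — replace V1 by a short circuit (node 2 merges into node 0) — and find the resistance seen between A (node 1) and B (node 0).
Reduce the network between node 1 (A) and node 0 (B) by series/parallel combination:
  Rp1 = R1 ‖ R2 ‖ R3 (parallel, all between nodes 0 and 1) = 1/(1/820 + 1/220 + 1/82) = 55.68 Ω
R_th = 55.68 Ω
I_n = V_th/R_th = 1.019/55.68 = 0.01829 A, and R_n = R_th = 55.68 Ω

Final answer: I_n = 0.01829 A, R_n = 55.68 Ω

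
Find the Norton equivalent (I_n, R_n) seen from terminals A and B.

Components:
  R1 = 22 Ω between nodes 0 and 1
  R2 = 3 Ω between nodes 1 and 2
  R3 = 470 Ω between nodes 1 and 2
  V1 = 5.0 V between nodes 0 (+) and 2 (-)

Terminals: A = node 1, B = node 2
Find the Thévenin equivalent first; then I_n = V_th/R_th and R_n = R_th.
Step 1 — V_th is the open-circuit voltage V_A - V_B (nothing connected across the terminals).
Nodal analysis, taking node 2 as the 0 V reference.
Source V1 fixes V_0 = 5 V.
KCL at each unknown node (sum of currents leaving = 0; resistances in Ω):
  Node 1: (V_1 - 5)/22 + (V_1 - 0)/3 + (V_1 - 0)/470 = 0
Collecting terms: 0.3809 × V_1 = 0.2273  =>  V_1 = 0.5966 V
V_th = V_1 - V_2 = 0.5966 - 0 = 0.5966 V
Step 2 — R_th: zero the source — replace V1 by a short circuit (node 2 merges into node 0) — and find the resistance seen between A (node 1) and B (node 0).
Reduce the network between node 1 (A) and node 0 (B) by series/parallel combination:
  Rp1 = R1 ‖ R2 ‖ R3 (parallel, all between nodes 0 and 1) = 1/(1/22 + 1/3 + 1/470) = 2.625 Ω
R_th = 2.625 Ω
I_n = V_th/R_th = 0.5966/2.625 = 0.2273 A, and R_n = R_th = 2.625 Ω

Final answer: I_n = 0.2273 A, R_n = 2.625 Ω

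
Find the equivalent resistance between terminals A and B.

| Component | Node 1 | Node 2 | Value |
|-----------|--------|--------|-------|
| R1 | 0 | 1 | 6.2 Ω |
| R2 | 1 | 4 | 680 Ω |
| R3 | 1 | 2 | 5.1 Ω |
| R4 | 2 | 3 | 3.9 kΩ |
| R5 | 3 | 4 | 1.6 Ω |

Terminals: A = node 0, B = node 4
Reduce the network between node 0 (A) and node 4 (B) by series/parallel combination:
  Rs1 = R3 + R4 (series, joined only at node 2) = 5.1 + 3900 = 3905 Ω
  Rs2 = R5 + Rs1 (series, joined only at node 3) = 1.6 + 3905 = 3907 Ω
  Rp1 = R2 ‖ Rs2 (parallel, both between nodes 1 and 4) = 1/(1/680 + 1/3907) = 579.2 Ω
  Rs3 = R1 + Rp1 (series, joined only at node 1) = 6.2 + 579.2 = 585.4 Ω
R_eq = 585.4 Ω

Final answer: 585.4 Ω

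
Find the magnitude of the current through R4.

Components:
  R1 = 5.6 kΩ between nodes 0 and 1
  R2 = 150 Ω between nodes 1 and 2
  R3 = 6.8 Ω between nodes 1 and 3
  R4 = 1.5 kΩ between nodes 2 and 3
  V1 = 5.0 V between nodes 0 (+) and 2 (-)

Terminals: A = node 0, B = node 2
Nodal analysis, taking node 2 as the 0 V reference.
Source V1 fixes V_0 = 5 V.
KCL at each unknown node (sum of currents leaving = 0; resistances in Ω):
  Node 1: (V_1 - 5)/5600 + (V_1 - 0)/150 + (V_1 - V_3)/6.8 = 0
  Node 3: (V_3 - V_1)/6.8 + (V_3 - 0)/1500 = 0
Collecting terms (coefficients in siemens):
  0.1539·V_1 - 0.1471·V_3 = 0.0008929
  0.1477·V_3 - 0.1471·V_1 = 0
Determinant D = (0.1539)(0.1477) - (-0.1471)(-0.1471) = 0.001109
V_1 = [(0.0008929)(0.1477) - (-0.1471)(0)]/D = 0.1189 V
V_3 = [(0.1539)(0) - (0.0008929)(-0.1471)]/D = 0.1184 V
I_R4 = (V_2 - V_3)/R4 = (0 - 0.1184)/1500 = -0.00007891 A
|I_R4| = 0.00007891 A

Final answer: |I_R4| = 7.891e-05 A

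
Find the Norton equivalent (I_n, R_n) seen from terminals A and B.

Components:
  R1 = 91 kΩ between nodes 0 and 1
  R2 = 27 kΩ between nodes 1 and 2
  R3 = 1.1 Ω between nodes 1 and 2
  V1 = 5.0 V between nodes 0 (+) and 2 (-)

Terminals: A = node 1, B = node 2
Find the Thévenin equivalent first; then I_n = V_th/R_th and R_n = R_th.
Step 1 — V_th is the open-circuit voltage V_A - V_B (nothing connected across the terminals).
Nodal analysis, taking node 2 as the 0 V reference.
Source V1 fixes V_0 = 5 V.
KCL at each unknown node (sum of currents leaving = 0; resistances in Ω):
  Node 1: (V_1 - 5)/91000 + (V_1 - 0)/27000 + (V_1 - 0)/1.1 = 0
Collecting terms: 0.9091 × V_1 = 0.00005495  =>  V_1 = 0.00006044 V
V_th = V_1 - V_2 = 0.00006044 - 0 = 0.00006044 V
Step 2 — R_th: zero the source — replace V1 by a short circuit (node 2 merges into node 0) — and find the resistance seen between A (node 1) and B (node 0).
Reduce the network between node 1 (A) and node 0 (B) by series/parallel combination:
  Rp1 = R1 ‖ R2 ‖ R3 (parallel, all between nodes 0 and 1) = 1/(1/91000 + 1/27000 + 1/1.1) = 1.1 Ω
R_th = 1.1 Ω
I_n = V_th/R_th = 0.00006044/1.1 = 0.00005495 A, and R_n = R_th = 1.1 Ω

Final answer: I_n = 5.495e-05 A, R_n = 1.1 Ω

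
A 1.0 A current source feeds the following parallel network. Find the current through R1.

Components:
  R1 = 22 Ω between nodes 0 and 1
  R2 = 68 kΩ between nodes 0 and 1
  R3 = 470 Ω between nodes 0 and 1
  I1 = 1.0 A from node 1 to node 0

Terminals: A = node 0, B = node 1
All resistors sit directly between nodes 0 and 1, so they are in parallel and share one voltage V; the full source current 1 A splits among them.
1/R_par = 1/22 + 1/68000 + 1/470 = 0.0476 S  =>  R_par = 21.01 Ω
V = I × R_par = 1 × 21.01 = 21.01 V
I_R1 = V/R1 = 21.01/22 = 0.955 A

Final answer: 0.955 A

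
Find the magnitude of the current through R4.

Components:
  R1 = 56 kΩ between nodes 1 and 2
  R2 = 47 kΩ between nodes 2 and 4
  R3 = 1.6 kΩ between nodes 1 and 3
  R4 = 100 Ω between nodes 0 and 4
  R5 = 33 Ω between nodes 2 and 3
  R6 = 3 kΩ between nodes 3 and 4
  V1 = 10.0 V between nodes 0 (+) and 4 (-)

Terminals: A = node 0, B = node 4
Nodal analysis, taking node 4 as the 0 V reference.
Source V1 fixes V_0 = 10 V.
KCL at each unknown node (sum of currents leaving = 0; resistances in Ω):
  Node 1: (V_1 - V_2)/56000 + (V_1 - V_3)/1600 = 0
  Node 2: (V_2 - V_1)/56000 + (V_2 - 0)/47000 + (V_2 - V_3)/33 = 0
  Node 3: (V_3 - V_1)/1600 + (V_3 - V_2)/33 + (V_3 - 0)/3000 = 0
Collecting terms (coefficients in siemens):
  0.0006429·V_1 - 0.00001786·V_2 - 0.000625·V_3 = 0
  0.03034·V_2 - 0.00001786·V_1 - 0.0303·V_3 = 0
  0.03126·V_3 - 0.000625·V_1 - 0.0303·V_2 = 0
Solving these 3 simultaneous equations (Gaussian elimination) gives:
  V_1 = 0 V, V_2 = 0 V, V_3 = 0 V
I_R4 = (V_0 - V_4)/R4 = (10 - 0)/100 = 0.1 A
|I_R4| = 0.1 A

Final answer: |I_R4| = 0.1 A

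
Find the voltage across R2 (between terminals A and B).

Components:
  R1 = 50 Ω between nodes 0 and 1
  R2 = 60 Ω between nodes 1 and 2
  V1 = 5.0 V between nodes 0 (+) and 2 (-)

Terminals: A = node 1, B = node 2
R1 and R2 are in series across V1 (node 0 → node 1 → node 2), and the output A–B is taken across R2, so this is a voltage divider.
Series current: I = V1/(R1 + R2) = 5/(50 + 60) = 5/110 = 0.04545 A
V_R2 = I × R2 = V1 × R2/(R1 + R2) = 5 × 60/110 = 2.727 V

Final answer: 2.727 V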